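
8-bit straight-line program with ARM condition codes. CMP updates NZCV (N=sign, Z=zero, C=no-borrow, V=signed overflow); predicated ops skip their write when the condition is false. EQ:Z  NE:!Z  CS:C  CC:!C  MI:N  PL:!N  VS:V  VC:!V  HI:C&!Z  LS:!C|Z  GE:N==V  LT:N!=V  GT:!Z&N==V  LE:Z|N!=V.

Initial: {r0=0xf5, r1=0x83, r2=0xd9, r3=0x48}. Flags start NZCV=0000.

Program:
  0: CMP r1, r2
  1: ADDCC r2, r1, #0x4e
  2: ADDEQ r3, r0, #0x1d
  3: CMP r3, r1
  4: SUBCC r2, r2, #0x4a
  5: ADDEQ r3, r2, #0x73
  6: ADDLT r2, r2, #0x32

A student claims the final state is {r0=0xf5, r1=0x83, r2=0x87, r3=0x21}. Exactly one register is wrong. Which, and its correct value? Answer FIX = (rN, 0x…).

FIX = (r3, 0x48)

[0] flags=1000 → (cmp)
[1] flags=1000 CC?T → r2=0xd1
[2] flags=1000 EQ?F → skip
[3] flags=1001 → (cmp)
[4] flags=1001 CC?T → r2=0x87
[5] flags=1001 EQ?F → skip
[6] flags=1001 LT?F → skip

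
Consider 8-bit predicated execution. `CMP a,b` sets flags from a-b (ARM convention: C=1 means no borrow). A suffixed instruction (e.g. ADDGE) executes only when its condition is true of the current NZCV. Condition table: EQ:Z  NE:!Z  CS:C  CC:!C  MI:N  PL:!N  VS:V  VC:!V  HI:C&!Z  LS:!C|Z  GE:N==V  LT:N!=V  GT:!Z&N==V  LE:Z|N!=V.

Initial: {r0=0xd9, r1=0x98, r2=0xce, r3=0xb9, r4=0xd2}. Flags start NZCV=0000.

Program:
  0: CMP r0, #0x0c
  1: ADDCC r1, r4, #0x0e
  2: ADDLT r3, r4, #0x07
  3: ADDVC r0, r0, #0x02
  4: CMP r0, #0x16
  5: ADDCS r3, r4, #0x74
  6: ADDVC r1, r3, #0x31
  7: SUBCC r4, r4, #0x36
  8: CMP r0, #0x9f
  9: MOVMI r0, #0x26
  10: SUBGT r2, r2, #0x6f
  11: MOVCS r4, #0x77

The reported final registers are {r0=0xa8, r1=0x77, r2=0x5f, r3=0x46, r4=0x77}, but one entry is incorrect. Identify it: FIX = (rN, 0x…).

FIX = (r0, 0xdb)

[0] flags=1010 → (cmp)
[1] flags=1010 CC?F → skip
[2] flags=1010 LT?T → r3=0xd9
[3] flags=1010 VC?T → r0=0xdb
[4] flags=1010 → (cmp)
[5] flags=1010 CS?T → r3=0x46
[6] flags=1010 VC?T → r1=0x77
[7] flags=1010 CC?F → skip
[8] flags=0010 → (cmp)
[9] flags=0010 MI?F → skip
[10] flags=0010 GT?T → r2=0x5f
[11] flags=0010 CS?T → r4=0x77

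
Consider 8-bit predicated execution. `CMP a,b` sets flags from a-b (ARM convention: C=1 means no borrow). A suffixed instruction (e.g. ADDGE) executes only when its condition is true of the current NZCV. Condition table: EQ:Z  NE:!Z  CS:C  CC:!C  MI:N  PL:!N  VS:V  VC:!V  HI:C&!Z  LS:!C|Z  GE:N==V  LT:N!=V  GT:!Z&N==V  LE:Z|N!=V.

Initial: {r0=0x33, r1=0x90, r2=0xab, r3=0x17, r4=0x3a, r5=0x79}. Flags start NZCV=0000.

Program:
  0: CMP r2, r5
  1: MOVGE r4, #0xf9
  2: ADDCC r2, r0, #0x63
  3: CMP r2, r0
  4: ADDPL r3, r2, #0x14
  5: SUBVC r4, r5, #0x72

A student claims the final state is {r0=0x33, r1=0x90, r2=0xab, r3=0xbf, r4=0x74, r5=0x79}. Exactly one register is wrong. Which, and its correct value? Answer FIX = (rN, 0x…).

[0] flags=0011 → (cmp)
[1] flags=0011 GE?F → skip
[2] flags=0011 CC?F → skip
[3] flags=0011 → (cmp)
[4] flags=0011 PL?T → r3=0xbf
[5] flags=0011 VC?F → skip

FIX = (r4, 0x3a)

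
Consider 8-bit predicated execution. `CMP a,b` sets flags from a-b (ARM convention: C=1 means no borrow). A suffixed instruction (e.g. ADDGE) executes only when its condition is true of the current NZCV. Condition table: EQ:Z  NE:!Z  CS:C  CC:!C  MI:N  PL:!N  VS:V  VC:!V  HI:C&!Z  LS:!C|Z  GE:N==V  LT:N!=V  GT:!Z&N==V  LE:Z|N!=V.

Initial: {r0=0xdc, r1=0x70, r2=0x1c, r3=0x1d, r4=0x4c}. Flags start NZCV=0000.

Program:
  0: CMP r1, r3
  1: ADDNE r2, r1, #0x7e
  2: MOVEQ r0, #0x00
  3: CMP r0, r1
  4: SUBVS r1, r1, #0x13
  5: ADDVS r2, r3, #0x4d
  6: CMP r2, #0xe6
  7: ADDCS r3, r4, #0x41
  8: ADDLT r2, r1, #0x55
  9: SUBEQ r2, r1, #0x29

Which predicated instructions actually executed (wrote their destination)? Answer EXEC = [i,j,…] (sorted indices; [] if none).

EXEC = [1,4,5]

0: ✓ CMP  NZCV=0010
1: ✓ ADDNE  r2←0xee
2: · MOVEQ
3: ✓ CMP  NZCV=0011
4: ✓ SUBVS  r1←0x5d
5: ✓ ADDVS  r2←0x6a
6: ✓ CMP  NZCV=1001
7: · ADDCS
8: · ADDLT
9: · SUBEQ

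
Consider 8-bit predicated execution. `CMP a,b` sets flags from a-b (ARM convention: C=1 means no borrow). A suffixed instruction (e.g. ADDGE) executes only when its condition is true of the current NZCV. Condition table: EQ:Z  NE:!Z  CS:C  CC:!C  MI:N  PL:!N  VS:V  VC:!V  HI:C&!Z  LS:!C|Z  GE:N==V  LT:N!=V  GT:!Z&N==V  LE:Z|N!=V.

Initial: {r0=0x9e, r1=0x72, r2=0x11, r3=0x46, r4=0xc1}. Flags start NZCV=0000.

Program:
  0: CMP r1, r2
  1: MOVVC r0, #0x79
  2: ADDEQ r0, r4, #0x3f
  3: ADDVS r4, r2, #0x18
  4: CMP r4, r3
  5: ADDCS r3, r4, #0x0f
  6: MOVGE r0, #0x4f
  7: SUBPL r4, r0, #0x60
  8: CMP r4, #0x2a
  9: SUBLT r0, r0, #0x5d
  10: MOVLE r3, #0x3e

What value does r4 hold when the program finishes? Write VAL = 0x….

[0] flags=0010 → (cmp)
[1] flags=0010 VC?T → r0=0x79
[2] flags=0010 EQ?F → skip
[3] flags=0010 VS?F → skip
[4] flags=0011 → (cmp)
[5] flags=0011 CS?T → r3=0xd0
[6] flags=0011 GE?F → skip
[7] flags=0011 PL?T → r4=0x19
[8] flags=1000 → (cmp)
[9] flags=1000 LT?T → r0=0x1c
[10] flags=1000 LE?T → r3=0x3e

VAL = 0x19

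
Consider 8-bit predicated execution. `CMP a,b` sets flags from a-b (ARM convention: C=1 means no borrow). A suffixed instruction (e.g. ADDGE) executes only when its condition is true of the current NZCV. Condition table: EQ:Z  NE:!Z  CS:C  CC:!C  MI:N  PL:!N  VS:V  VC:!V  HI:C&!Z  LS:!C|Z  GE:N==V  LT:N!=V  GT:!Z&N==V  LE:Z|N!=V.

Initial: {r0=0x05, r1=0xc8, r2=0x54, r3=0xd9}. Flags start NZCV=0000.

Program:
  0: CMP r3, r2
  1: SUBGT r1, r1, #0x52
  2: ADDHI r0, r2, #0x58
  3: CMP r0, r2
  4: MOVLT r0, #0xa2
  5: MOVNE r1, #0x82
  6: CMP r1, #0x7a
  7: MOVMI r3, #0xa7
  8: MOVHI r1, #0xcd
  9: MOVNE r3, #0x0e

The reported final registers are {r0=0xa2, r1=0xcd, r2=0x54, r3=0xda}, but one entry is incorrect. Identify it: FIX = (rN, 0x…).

[0] flags=1010 → (cmp)
[1] flags=1010 GT?F → skip
[2] flags=1010 HI?T → r0=0xac
[3] flags=0011 → (cmp)
[4] flags=0011 LT?T → r0=0xa2
[5] flags=0011 NE?T → r1=0x82
[6] flags=0011 → (cmp)
[7] flags=0011 MI?F → skip
[8] flags=0011 HI?T → r1=0xcd
[9] flags=0011 NE?T → r3=0x0e

FIX = (r3, 0x0e)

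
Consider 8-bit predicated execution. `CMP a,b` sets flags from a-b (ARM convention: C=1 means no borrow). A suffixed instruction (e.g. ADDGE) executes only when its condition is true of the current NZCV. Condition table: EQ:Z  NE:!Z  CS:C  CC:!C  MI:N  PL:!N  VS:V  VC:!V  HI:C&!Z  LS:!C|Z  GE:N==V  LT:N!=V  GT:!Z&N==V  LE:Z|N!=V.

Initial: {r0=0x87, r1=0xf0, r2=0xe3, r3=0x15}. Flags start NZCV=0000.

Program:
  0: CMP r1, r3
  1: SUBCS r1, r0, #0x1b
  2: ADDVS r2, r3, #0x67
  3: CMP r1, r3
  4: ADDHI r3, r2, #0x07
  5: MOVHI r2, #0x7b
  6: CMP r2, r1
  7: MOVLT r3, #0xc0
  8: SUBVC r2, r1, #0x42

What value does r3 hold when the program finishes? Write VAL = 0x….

0: ✓ CMP  NZCV=1010
1: ✓ SUBCS  r1←0x6c
2: · ADDVS
3: ✓ CMP  NZCV=0010
4: ✓ ADDHI  r3←0xea
5: ✓ MOVHI  r2←0x7b
6: ✓ CMP  NZCV=0010
7: · MOVLT
8: ✓ SUBVC  r2←0x2a

VAL = 0xea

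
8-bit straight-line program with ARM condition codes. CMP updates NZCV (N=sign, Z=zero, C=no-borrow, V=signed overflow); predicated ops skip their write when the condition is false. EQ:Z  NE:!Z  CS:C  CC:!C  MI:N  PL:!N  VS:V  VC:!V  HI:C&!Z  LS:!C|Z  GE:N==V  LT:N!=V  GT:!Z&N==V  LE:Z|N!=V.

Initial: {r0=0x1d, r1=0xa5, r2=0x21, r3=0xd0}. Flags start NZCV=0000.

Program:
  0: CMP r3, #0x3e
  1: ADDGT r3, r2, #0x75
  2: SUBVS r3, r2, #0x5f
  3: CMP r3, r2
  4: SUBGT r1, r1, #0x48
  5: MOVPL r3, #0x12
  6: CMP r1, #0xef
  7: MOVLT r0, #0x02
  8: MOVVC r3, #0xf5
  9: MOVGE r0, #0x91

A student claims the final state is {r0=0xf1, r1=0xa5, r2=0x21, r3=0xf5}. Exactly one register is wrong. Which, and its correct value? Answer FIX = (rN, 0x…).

FIX = (r0, 0x02)

0: ✓ CMP  NZCV=1010
1: · ADDGT
2: · SUBVS
3: ✓ CMP  NZCV=1010
4: · SUBGT
5: · MOVPL
6: ✓ CMP  NZCV=1000
7: ✓ MOVLT  r0←0x02
8: ✓ MOVVC  r3←0xf5
9: · MOVGE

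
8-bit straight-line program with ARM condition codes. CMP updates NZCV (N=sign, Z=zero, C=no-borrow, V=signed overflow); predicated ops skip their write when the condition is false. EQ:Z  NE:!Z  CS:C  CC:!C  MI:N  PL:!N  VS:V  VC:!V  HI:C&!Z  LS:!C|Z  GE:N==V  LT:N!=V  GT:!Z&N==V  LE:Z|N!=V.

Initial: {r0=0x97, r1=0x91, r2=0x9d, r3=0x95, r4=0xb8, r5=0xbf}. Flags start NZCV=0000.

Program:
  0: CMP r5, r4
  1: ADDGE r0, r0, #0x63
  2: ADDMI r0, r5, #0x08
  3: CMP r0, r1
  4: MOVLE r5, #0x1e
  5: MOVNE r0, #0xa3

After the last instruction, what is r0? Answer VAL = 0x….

0: ✓ CMP  NZCV=0010
1: ✓ ADDGE  r0←0xfa
2: · ADDMI
3: ✓ CMP  NZCV=0010
4: · MOVLE
5: ✓ MOVNE  r0←0xa3

VAL = 0xa3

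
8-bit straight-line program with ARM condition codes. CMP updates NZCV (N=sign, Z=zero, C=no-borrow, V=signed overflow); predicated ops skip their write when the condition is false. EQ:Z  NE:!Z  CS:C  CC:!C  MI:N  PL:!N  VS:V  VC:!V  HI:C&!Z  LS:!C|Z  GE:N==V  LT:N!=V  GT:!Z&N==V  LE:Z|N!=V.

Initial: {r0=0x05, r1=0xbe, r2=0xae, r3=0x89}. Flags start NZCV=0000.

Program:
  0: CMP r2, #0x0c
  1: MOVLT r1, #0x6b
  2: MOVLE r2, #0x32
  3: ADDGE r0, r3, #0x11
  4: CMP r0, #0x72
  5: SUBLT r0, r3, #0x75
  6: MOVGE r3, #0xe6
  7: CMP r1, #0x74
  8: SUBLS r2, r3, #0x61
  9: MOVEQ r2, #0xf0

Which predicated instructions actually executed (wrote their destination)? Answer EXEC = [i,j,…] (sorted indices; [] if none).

EXEC = [1,2,5,8]

0: ✓ CMP  NZCV=1010
1: ✓ MOVLT  r1←0x6b
2: ✓ MOVLE  r2←0x32
3: · ADDGE
4: ✓ CMP  NZCV=1000
5: ✓ SUBLT  r0←0x14
6: · MOVGE
7: ✓ CMP  NZCV=1000
8: ✓ SUBLS  r2←0x28
9: · MOVEQ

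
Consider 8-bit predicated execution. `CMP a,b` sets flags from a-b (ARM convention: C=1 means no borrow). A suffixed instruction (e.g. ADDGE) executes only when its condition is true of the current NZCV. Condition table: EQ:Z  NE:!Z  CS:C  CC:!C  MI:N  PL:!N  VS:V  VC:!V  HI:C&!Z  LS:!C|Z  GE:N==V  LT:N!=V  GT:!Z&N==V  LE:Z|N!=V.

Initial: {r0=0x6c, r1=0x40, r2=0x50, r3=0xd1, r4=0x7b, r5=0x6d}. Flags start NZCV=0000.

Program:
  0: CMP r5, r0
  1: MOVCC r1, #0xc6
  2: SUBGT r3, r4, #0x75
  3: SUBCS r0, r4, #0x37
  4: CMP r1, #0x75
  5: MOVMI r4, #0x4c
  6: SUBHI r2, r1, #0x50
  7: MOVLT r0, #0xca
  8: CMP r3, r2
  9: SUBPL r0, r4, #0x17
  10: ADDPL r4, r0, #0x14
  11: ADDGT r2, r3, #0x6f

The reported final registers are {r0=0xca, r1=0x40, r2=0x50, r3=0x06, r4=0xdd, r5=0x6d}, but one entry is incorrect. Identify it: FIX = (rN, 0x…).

FIX = (r4, 0x4c)

0: ✓ CMP  NZCV=0010
1: · MOVCC
2: ✓ SUBGT  r3←0x06
3: ✓ SUBCS  r0←0x44
4: ✓ CMP  NZCV=1000
5: ✓ MOVMI  r4←0x4c
6: · SUBHI
7: ✓ MOVLT  r0←0xca
8: ✓ CMP  NZCV=1000
9: · SUBPL
10: · ADDPL
11: · ADDGT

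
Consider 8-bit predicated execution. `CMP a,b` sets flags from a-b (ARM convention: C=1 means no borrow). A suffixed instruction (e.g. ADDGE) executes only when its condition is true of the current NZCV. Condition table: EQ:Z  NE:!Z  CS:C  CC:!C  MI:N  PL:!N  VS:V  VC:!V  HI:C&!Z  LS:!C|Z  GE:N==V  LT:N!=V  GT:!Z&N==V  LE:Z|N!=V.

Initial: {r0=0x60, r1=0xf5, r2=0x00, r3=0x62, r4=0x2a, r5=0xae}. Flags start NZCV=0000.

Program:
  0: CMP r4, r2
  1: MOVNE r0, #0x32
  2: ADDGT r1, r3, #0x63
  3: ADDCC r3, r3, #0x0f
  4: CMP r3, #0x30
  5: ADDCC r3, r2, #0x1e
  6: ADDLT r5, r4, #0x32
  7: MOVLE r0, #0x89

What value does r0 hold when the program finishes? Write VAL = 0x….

[0] flags=0010 → (cmp)
[1] flags=0010 NE?T → r0=0x32
[2] flags=0010 GT?T → r1=0xc5
[3] flags=0010 CC?F → skip
[4] flags=0010 → (cmp)
[5] flags=0010 CC?F → skip
[6] flags=0010 LT?F → skip
[7] flags=0010 LE?F → skip

VAL = 0x32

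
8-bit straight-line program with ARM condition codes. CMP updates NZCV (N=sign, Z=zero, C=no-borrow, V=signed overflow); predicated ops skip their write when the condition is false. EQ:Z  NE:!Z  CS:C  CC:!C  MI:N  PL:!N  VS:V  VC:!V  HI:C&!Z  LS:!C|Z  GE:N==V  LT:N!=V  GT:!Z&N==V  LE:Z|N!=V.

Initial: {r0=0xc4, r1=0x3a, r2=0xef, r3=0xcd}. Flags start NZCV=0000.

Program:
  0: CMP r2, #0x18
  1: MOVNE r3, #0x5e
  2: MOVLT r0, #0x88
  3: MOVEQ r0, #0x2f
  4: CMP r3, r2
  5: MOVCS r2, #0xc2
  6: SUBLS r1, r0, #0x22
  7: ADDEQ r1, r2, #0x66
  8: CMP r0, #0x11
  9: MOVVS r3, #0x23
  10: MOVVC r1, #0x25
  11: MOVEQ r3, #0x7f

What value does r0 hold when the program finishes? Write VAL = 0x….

VAL = 0x88

0: ✓ CMP  NZCV=1010
1: ✓ MOVNE  r3←0x5e
2: ✓ MOVLT  r0←0x88
3: · MOVEQ
4: ✓ CMP  NZCV=0000
5: · MOVCS
6: ✓ SUBLS  r1←0x66
7: · ADDEQ
8: ✓ CMP  NZCV=0011
9: ✓ MOVVS  r3←0x23
10: · MOVVC
11: · MOVEQ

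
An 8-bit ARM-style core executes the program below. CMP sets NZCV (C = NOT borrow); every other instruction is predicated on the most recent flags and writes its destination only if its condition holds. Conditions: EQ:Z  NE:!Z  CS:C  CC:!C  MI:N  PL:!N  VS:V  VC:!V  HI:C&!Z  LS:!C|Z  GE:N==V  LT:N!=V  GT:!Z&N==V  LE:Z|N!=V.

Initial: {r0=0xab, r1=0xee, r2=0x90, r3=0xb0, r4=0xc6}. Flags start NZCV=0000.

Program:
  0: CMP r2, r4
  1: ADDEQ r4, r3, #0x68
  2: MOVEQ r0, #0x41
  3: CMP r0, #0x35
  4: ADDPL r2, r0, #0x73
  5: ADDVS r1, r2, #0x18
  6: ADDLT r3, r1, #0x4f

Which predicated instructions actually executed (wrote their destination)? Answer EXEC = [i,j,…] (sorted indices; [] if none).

0: ✓ CMP  NZCV=1000
1: · ADDEQ
2: · MOVEQ
3: ✓ CMP  NZCV=0011
4: ✓ ADDPL  r2←0x1e
5: ✓ ADDVS  r1←0x36
6: ✓ ADDLT  r3←0x85

EXEC = [4,5,6]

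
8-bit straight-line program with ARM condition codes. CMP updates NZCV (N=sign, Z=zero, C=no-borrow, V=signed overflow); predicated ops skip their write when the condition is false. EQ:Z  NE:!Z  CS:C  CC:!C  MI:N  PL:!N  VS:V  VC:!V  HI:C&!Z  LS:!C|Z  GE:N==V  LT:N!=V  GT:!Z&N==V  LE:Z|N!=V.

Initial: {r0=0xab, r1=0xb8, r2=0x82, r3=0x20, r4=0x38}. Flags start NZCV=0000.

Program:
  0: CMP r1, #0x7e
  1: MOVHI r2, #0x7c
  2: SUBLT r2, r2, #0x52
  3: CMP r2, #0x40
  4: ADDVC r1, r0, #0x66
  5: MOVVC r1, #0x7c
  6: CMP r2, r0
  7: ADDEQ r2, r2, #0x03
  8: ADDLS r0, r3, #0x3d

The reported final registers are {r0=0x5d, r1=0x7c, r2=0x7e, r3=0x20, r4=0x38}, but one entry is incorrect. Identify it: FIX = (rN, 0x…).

0: ✓ CMP  NZCV=0011
1: ✓ MOVHI  r2←0x7c
2: ✓ SUBLT  r2←0x2a
3: ✓ CMP  NZCV=1000
4: ✓ ADDVC  r1←0x11
5: ✓ MOVVC  r1←0x7c
6: ✓ CMP  NZCV=0000
7: · ADDEQ
8: ✓ ADDLS  r0←0x5d

FIX = (r2, 0x2a)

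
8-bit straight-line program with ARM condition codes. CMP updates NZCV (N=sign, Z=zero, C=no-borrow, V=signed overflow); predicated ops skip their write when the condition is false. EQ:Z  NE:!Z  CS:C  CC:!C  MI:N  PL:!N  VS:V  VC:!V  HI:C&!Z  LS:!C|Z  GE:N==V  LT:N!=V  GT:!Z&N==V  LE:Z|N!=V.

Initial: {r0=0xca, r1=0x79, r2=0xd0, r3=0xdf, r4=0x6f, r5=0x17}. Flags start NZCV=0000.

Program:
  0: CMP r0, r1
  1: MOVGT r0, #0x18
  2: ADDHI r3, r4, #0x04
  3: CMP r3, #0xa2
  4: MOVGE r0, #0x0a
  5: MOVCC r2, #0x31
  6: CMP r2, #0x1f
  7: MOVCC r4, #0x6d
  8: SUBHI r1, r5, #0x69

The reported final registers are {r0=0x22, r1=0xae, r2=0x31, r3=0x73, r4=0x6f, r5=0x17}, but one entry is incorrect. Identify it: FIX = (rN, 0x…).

[0] flags=0011 → (cmp)
[1] flags=0011 GT?F → skip
[2] flags=0011 HI?T → r3=0x73
[3] flags=1001 → (cmp)
[4] flags=1001 GE?T → r0=0x0a
[5] flags=1001 CC?T → r2=0x31
[6] flags=0010 → (cmp)
[7] flags=0010 CC?F → skip
[8] flags=0010 HI?T → r1=0xae

FIX = (r0, 0x0a)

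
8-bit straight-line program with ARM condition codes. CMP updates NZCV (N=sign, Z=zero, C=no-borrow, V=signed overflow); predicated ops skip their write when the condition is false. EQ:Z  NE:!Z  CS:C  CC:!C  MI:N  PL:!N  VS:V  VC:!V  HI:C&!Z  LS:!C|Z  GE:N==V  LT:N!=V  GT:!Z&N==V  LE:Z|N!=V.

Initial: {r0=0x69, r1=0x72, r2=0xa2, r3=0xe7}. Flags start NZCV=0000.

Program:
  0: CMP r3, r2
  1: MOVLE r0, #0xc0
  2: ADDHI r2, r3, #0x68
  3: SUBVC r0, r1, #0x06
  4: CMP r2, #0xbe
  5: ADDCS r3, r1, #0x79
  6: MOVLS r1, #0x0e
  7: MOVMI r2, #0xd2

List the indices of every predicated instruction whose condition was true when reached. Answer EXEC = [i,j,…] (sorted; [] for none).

EXEC = [2,3,6,7]

[0] flags=0010 → (cmp)
[1] flags=0010 LE?F → skip
[2] flags=0010 HI?T → r2=0x4f
[3] flags=0010 VC?T → r0=0x6c
[4] flags=1001 → (cmp)
[5] flags=1001 CS?F → skip
[6] flags=1001 LS?T → r1=0x0e
[7] flags=1001 MI?T → r2=0xd2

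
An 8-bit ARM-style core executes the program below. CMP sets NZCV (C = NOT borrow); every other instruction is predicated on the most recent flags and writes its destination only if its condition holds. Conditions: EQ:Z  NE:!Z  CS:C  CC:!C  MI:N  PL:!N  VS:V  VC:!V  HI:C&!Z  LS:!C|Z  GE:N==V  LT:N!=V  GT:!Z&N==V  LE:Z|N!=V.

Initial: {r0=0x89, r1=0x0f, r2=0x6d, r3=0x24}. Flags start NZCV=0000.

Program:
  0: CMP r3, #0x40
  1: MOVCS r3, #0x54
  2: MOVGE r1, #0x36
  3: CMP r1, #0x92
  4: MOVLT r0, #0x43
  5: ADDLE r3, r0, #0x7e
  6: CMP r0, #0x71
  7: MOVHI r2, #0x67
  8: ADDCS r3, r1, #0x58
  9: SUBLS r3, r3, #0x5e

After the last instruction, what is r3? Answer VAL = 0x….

VAL = 0x67

[0] flags=1000 → (cmp)
[1] flags=1000 CS?F → skip
[2] flags=1000 GE?F → skip
[3] flags=0000 → (cmp)
[4] flags=0000 LT?F → skip
[5] flags=0000 LE?F → skip
[6] flags=0011 → (cmp)
[7] flags=0011 HI?T → r2=0x67
[8] flags=0011 CS?T → r3=0x67
[9] flags=0011 LS?F → skip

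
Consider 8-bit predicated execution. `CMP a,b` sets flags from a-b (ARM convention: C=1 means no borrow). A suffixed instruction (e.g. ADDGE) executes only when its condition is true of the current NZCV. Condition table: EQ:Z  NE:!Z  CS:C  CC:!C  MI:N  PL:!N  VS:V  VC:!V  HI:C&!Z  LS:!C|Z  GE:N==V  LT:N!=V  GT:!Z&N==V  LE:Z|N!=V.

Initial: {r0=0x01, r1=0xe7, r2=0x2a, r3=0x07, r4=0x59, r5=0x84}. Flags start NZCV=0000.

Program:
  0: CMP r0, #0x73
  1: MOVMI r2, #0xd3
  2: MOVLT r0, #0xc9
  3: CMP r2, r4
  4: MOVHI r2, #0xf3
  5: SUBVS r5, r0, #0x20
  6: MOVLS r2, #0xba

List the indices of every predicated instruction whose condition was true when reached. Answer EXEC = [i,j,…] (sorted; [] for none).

0: ✓ CMP  NZCV=1000
1: ✓ MOVMI  r2←0xd3
2: ✓ MOVLT  r0←0xc9
3: ✓ CMP  NZCV=0011
4: ✓ MOVHI  r2←0xf3
5: ✓ SUBVS  r5←0xa9
6: · MOVLS

EXEC = [1,2,4,5]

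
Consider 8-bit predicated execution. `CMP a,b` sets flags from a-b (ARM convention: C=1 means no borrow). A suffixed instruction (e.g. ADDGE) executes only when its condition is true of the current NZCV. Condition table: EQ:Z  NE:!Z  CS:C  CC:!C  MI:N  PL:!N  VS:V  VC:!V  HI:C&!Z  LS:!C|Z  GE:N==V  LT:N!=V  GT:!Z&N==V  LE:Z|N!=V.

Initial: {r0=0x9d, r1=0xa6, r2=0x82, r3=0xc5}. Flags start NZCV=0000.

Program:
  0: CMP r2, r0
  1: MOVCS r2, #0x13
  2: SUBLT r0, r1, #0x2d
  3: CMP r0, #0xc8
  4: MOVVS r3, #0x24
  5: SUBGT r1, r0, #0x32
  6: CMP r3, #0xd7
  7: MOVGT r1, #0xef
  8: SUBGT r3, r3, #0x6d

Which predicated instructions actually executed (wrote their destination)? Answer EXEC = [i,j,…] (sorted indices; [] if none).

EXEC = [2,4,5,7,8]

[0] flags=1000 → (cmp)
[1] flags=1000 CS?F → skip
[2] flags=1000 LT?T → r0=0x79
[3] flags=1001 → (cmp)
[4] flags=1001 VS?T → r3=0x24
[5] flags=1001 GT?T → r1=0x47
[6] flags=0000 → (cmp)
[7] flags=0000 GT?T → r1=0xef
[8] flags=0000 GT?T → r3=0xb7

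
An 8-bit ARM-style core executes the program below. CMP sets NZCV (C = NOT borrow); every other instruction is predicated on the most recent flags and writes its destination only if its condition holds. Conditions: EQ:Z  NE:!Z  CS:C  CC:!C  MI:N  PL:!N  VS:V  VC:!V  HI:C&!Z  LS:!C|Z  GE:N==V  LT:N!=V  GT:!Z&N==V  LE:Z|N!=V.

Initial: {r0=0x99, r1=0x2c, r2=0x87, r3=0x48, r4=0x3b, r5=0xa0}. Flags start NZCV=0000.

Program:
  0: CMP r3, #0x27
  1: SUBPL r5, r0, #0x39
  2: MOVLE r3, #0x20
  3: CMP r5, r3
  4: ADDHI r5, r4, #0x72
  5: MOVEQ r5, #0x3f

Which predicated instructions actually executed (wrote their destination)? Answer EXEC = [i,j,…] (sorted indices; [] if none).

EXEC = [1,4]

[0] flags=0010 → (cmp)
[1] flags=0010 PL?T → r5=0x60
[2] flags=0010 LE?F → skip
[3] flags=0010 → (cmp)
[4] flags=0010 HI?T → r5=0xad
[5] flags=0010 EQ?F → skip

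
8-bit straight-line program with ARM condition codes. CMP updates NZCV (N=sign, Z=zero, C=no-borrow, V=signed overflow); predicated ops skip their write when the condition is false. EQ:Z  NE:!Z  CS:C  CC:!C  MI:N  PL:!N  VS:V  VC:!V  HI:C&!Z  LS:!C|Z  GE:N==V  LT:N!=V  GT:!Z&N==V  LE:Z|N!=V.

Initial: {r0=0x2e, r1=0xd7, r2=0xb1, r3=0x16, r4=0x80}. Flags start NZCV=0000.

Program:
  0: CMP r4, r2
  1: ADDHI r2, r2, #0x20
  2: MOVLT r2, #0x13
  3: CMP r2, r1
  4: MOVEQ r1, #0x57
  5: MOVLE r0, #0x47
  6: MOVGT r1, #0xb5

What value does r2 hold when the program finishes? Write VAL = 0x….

VAL = 0x13

0: ✓ CMP  NZCV=1000
1: · ADDHI
2: ✓ MOVLT  r2←0x13
3: ✓ CMP  NZCV=0000
4: · MOVEQ
5: · MOVLE
6: ✓ MOVGT  r1←0xb5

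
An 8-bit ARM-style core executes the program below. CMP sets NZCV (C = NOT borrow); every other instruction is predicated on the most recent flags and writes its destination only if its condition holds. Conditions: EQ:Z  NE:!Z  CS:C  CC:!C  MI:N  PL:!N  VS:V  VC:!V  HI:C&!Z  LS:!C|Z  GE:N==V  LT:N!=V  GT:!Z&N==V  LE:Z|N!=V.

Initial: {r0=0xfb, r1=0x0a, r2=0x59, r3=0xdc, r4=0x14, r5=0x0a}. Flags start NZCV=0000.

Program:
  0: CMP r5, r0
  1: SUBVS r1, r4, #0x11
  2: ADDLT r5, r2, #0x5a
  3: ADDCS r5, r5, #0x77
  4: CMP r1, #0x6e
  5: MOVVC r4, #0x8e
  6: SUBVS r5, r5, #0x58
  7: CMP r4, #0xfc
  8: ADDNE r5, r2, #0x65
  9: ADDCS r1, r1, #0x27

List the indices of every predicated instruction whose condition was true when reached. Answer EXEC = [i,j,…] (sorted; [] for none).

EXEC = [5,8]

0: ✓ CMP  NZCV=0000
1: · SUBVS
2: · ADDLT
3: · ADDCS
4: ✓ CMP  NZCV=1000
5: ✓ MOVVC  r4←0x8e
6: · SUBVS
7: ✓ CMP  NZCV=1000
8: ✓ ADDNE  r5←0xbe
9: · ADDCS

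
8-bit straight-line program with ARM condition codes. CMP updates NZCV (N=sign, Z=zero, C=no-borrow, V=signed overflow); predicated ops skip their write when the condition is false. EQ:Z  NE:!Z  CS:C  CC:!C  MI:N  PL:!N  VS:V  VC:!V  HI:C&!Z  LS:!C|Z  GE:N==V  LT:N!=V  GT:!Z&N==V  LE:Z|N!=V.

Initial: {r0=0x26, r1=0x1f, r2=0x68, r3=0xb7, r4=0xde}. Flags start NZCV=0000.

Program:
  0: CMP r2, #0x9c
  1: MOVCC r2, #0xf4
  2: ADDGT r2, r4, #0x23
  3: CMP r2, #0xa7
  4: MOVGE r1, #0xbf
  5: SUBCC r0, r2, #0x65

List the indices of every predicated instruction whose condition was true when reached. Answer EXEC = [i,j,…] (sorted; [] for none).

EXEC = [1,2,4,5]

0: ✓ CMP  NZCV=1001
1: ✓ MOVCC  r2←0xf4
2: ✓ ADDGT  r2←0x01
3: ✓ CMP  NZCV=0000
4: ✓ MOVGE  r1←0xbf
5: ✓ SUBCC  r0←0x9c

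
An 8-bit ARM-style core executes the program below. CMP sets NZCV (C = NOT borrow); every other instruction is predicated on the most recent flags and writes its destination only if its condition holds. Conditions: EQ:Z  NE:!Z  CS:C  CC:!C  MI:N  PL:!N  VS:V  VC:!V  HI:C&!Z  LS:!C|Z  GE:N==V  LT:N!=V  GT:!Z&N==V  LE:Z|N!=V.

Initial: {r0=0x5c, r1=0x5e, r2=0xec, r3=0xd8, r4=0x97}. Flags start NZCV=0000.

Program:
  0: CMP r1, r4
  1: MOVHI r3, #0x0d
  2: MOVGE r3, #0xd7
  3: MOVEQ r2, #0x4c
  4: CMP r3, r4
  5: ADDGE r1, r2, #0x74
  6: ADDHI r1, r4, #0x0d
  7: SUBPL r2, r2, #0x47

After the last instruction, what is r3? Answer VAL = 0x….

0: ✓ CMP  NZCV=1001
1: · MOVHI
2: ✓ MOVGE  r3←0xd7
3: · MOVEQ
4: ✓ CMP  NZCV=0010
5: ✓ ADDGE  r1←0x60
6: ✓ ADDHI  r1←0xa4
7: ✓ SUBPL  r2←0xa5

VAL = 0xd7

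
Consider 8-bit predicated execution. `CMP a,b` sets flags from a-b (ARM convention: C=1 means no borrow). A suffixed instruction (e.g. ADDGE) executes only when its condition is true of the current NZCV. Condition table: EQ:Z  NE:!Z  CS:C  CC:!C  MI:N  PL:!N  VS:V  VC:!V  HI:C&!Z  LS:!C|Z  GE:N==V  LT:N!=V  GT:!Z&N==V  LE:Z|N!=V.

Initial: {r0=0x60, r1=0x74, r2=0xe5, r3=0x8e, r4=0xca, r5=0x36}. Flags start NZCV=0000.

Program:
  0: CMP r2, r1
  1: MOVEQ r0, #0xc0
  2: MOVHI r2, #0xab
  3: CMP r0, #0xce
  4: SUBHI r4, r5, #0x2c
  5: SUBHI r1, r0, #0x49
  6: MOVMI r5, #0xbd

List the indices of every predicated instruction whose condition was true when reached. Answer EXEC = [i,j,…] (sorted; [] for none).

0: ✓ CMP  NZCV=0011
1: · MOVEQ
2: ✓ MOVHI  r2←0xab
3: ✓ CMP  NZCV=1001
4: · SUBHI
5: · SUBHI
6: ✓ MOVMI  r5←0xbd

EXEC = [2,6]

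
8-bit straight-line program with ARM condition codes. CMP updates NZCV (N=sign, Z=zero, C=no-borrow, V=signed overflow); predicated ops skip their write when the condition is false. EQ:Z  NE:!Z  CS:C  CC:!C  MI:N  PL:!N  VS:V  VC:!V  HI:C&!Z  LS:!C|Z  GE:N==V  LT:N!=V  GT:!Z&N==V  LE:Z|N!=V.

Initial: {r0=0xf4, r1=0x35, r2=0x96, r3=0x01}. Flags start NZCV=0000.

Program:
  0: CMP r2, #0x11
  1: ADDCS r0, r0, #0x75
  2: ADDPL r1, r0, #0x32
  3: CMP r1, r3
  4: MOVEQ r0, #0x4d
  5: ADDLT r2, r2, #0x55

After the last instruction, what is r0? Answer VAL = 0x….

[0] flags=1010 → (cmp)
[1] flags=1010 CS?T → r0=0x69
[2] flags=1010 PL?F → skip
[3] flags=0010 → (cmp)
[4] flags=0010 EQ?F → skip
[5] flags=0010 LT?F → skip

VAL = 0x69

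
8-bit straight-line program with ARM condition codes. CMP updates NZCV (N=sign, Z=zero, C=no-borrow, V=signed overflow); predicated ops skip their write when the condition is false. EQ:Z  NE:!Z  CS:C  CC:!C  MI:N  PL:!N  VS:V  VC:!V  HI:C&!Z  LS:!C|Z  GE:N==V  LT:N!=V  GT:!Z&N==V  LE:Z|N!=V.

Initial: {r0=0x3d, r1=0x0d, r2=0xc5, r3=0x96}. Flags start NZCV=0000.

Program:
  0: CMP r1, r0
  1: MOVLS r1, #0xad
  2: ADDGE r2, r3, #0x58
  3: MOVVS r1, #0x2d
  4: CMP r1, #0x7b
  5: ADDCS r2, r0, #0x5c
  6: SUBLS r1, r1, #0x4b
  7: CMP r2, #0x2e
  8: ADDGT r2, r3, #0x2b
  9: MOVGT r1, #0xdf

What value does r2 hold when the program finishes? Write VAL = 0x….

VAL = 0x99

0: ✓ CMP  NZCV=1000
1: ✓ MOVLS  r1←0xad
2: · ADDGE
3: · MOVVS
4: ✓ CMP  NZCV=0011
5: ✓ ADDCS  r2←0x99
6: · SUBLS
7: ✓ CMP  NZCV=0011
8: · ADDGT
9: · MOVGT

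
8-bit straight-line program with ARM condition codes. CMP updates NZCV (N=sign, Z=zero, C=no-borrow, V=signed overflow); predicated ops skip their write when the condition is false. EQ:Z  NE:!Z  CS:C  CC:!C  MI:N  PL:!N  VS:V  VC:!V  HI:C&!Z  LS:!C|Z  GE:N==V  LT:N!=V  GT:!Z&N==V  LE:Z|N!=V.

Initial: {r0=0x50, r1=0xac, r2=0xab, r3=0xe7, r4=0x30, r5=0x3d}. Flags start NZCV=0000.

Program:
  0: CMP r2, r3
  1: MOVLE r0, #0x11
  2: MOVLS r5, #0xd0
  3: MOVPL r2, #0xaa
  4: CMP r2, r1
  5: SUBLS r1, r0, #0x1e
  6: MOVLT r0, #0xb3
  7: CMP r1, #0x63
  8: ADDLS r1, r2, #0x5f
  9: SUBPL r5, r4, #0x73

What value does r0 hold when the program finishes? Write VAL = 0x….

VAL = 0xb3

0: ✓ CMP  NZCV=1000
1: ✓ MOVLE  r0←0x11
2: ✓ MOVLS  r5←0xd0
3: · MOVPL
4: ✓ CMP  NZCV=1000
5: ✓ SUBLS  r1←0xf3
6: ✓ MOVLT  r0←0xb3
7: ✓ CMP  NZCV=1010
8: · ADDLS
9: · SUBPL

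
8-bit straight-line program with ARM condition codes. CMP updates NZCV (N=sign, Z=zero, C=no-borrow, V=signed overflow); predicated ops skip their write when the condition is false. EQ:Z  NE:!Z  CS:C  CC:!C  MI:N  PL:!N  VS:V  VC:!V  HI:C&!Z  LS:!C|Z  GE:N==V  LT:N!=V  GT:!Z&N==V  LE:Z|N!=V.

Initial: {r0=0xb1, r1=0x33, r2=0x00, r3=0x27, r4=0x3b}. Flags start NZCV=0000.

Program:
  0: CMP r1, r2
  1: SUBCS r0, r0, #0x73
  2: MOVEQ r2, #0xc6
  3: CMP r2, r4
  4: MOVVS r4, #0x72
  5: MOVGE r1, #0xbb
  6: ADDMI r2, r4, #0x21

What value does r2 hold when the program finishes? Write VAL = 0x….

VAL = 0x5c

[0] flags=0010 → (cmp)
[1] flags=0010 CS?T → r0=0x3e
[2] flags=0010 EQ?F → skip
[3] flags=1000 → (cmp)
[4] flags=1000 VS?F → skip
[5] flags=1000 GE?F → skip
[6] flags=1000 MI?T → r2=0x5c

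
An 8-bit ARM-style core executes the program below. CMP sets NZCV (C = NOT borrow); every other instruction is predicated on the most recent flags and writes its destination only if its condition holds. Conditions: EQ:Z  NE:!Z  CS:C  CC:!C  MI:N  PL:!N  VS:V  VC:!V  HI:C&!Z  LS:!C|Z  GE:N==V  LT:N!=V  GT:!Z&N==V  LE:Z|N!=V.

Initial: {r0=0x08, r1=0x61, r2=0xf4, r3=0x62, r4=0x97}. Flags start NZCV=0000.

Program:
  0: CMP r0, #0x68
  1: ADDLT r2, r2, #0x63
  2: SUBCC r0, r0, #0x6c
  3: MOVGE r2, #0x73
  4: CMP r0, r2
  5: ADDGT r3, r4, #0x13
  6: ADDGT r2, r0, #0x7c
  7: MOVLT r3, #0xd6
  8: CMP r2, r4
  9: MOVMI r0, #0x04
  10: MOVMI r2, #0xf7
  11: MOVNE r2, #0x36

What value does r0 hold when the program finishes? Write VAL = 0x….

0: ✓ CMP  NZCV=1000
1: ✓ ADDLT  r2←0x57
2: ✓ SUBCC  r0←0x9c
3: · MOVGE
4: ✓ CMP  NZCV=0011
5: · ADDGT
6: · ADDGT
7: ✓ MOVLT  r3←0xd6
8: ✓ CMP  NZCV=1001
9: ✓ MOVMI  r0←0x04
10: ✓ MOVMI  r2←0xf7
11: ✓ MOVNE  r2←0x36

VAL = 0x04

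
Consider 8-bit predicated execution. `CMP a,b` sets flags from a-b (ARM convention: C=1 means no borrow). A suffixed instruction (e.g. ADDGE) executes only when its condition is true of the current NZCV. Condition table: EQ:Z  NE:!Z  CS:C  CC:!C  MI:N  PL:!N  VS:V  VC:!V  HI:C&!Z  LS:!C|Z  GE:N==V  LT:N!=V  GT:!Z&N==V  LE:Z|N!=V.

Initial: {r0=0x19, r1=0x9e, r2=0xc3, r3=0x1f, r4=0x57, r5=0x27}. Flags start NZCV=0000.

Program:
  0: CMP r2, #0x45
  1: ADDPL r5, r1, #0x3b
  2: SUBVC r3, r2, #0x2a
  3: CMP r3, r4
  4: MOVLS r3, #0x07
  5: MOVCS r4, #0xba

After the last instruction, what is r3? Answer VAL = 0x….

0: ✓ CMP  NZCV=0011
1: ✓ ADDPL  r5←0xd9
2: · SUBVC
3: ✓ CMP  NZCV=1000
4: ✓ MOVLS  r3←0x07
5: · MOVCS

VAL = 0x07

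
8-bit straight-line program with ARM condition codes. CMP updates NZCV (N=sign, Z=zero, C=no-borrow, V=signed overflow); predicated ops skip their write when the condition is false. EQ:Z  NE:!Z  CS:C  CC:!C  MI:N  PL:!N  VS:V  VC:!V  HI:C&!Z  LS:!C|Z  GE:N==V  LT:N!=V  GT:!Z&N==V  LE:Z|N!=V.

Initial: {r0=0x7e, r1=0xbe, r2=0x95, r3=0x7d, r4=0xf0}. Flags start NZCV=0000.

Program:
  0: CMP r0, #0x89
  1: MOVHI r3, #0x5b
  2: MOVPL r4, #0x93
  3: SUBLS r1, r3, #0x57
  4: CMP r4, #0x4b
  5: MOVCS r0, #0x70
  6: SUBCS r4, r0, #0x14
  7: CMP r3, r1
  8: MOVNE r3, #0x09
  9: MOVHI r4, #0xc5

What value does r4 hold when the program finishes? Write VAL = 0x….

[0] flags=1001 → (cmp)
[1] flags=1001 HI?F → skip
[2] flags=1001 PL?F → skip
[3] flags=1001 LS?T → r1=0x26
[4] flags=1010 → (cmp)
[5] flags=1010 CS?T → r0=0x70
[6] flags=1010 CS?T → r4=0x5c
[7] flags=0010 → (cmp)
[8] flags=0010 NE?T → r3=0x09
[9] flags=0010 HI?T → r4=0xc5

VAL = 0xc5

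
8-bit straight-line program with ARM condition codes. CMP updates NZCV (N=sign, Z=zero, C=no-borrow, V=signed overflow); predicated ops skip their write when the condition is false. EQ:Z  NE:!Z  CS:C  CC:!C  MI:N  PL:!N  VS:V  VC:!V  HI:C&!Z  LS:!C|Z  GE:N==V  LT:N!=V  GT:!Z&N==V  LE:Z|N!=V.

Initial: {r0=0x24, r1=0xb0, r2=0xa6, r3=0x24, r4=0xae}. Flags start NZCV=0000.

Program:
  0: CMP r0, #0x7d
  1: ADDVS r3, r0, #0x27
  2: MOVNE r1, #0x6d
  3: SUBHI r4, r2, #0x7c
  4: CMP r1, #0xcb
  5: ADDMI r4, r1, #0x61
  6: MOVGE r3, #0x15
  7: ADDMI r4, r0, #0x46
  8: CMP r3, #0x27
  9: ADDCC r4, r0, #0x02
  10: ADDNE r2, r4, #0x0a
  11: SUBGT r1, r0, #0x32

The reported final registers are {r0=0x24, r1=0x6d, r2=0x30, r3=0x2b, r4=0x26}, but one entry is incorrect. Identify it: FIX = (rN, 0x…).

FIX = (r3, 0x15)

0: ✓ CMP  NZCV=1000
1: · ADDVS
2: ✓ MOVNE  r1←0x6d
3: · SUBHI
4: ✓ CMP  NZCV=1001
5: ✓ ADDMI  r4←0xce
6: ✓ MOVGE  r3←0x15
7: ✓ ADDMI  r4←0x6a
8: ✓ CMP  NZCV=1000
9: ✓ ADDCC  r4←0x26
10: ✓ ADDNE  r2←0x30
11: · SUBGT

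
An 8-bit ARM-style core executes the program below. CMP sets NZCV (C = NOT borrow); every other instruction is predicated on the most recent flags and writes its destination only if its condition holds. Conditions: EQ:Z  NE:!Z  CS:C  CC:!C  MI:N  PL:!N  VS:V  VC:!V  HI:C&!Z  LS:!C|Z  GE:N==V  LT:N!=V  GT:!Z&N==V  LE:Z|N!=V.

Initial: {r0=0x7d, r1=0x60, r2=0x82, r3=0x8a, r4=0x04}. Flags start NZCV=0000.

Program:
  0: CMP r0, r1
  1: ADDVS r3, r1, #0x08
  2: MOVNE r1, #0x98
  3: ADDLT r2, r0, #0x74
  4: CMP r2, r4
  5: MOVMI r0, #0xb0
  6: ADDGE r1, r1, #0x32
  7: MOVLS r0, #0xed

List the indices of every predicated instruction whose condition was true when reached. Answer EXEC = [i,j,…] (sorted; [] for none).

EXEC = [2]

[0] flags=0010 → (cmp)
[1] flags=0010 VS?F → skip
[2] flags=0010 NE?T → r1=0x98
[3] flags=0010 LT?F → skip
[4] flags=0011 → (cmp)
[5] flags=0011 MI?F → skip
[6] flags=0011 GE?F → skip
[7] flags=0011 LS?F → skip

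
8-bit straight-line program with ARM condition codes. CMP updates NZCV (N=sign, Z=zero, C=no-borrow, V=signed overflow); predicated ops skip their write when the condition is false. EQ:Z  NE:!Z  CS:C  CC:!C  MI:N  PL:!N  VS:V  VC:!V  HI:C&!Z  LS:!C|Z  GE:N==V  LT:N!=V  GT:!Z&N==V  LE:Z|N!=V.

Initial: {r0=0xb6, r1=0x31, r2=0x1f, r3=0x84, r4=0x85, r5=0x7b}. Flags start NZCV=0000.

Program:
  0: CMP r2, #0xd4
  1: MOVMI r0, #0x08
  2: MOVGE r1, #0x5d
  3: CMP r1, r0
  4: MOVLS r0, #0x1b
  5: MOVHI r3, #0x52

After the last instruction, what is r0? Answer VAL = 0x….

[0] flags=0000 → (cmp)
[1] flags=0000 MI?F → skip
[2] flags=0000 GE?T → r1=0x5d
[3] flags=1001 → (cmp)
[4] flags=1001 LS?T → r0=0x1b
[5] flags=1001 HI?F → skip

VAL = 0x1b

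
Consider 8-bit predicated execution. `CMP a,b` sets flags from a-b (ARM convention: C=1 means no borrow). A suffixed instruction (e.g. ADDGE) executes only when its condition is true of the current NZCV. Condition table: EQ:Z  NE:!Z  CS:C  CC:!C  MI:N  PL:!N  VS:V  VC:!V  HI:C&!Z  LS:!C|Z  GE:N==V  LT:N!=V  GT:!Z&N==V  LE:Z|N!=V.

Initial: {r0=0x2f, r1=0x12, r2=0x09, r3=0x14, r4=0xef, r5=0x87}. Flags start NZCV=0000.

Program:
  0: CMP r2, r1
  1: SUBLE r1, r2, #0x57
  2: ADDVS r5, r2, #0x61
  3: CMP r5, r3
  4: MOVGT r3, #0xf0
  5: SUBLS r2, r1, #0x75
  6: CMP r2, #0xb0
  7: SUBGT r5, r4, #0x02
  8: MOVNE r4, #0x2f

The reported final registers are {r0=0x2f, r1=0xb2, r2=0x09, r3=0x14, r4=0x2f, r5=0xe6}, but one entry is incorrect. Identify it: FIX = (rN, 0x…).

FIX = (r5, 0xed)

[0] flags=1000 → (cmp)
[1] flags=1000 LE?T → r1=0xb2
[2] flags=1000 VS?F → skip
[3] flags=0011 → (cmp)
[4] flags=0011 GT?F → skip
[5] flags=0011 LS?F → skip
[6] flags=0000 → (cmp)
[7] flags=0000 GT?T → r5=0xed
[8] flags=0000 NE?T → r4=0x2f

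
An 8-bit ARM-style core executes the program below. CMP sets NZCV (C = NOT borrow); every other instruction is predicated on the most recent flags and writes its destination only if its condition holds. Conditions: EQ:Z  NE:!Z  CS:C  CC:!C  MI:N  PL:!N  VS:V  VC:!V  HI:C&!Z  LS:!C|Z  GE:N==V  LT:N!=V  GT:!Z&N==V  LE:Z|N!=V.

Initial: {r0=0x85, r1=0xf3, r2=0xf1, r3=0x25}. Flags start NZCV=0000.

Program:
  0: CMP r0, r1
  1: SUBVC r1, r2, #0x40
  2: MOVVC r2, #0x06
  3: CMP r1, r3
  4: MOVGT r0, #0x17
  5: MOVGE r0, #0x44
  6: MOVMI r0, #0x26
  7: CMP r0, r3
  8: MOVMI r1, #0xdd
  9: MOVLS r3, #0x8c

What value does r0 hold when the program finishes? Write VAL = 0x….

VAL = 0x26

[0] flags=1000 → (cmp)
[1] flags=1000 VC?T → r1=0xb1
[2] flags=1000 VC?T → r2=0x06
[3] flags=1010 → (cmp)
[4] flags=1010 GT?F → skip
[5] flags=1010 GE?F → skip
[6] flags=1010 MI?T → r0=0x26
[7] flags=0010 → (cmp)
[8] flags=0010 MI?F → skip
[9] flags=0010 LS?F → skip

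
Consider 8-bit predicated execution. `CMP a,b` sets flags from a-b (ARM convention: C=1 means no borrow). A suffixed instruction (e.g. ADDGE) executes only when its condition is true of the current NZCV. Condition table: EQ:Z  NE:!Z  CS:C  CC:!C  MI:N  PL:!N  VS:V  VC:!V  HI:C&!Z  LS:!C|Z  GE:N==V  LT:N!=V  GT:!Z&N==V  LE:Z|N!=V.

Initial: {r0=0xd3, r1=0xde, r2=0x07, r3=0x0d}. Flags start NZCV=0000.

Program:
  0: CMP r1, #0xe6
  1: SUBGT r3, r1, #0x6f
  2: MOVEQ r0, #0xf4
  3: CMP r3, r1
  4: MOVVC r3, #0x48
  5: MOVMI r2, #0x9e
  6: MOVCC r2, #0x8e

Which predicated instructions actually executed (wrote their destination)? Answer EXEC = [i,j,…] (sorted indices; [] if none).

0: ✓ CMP  NZCV=1000
1: · SUBGT
2: · MOVEQ
3: ✓ CMP  NZCV=0000
4: ✓ MOVVC  r3←0x48
5: · MOVMI
6: ✓ MOVCC  r2←0x8e

EXEC = [4,6]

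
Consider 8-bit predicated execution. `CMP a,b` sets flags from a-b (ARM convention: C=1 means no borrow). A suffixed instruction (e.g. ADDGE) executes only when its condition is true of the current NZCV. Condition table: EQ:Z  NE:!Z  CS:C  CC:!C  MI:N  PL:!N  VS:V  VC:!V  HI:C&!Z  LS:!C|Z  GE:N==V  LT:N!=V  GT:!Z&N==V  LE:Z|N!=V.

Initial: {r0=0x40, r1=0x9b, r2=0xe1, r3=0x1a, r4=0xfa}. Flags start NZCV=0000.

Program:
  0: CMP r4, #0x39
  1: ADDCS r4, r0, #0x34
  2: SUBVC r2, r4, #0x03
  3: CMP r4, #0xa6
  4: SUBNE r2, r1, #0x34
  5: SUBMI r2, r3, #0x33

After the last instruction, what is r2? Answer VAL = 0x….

[0] flags=1010 → (cmp)
[1] flags=1010 CS?T → r4=0x74
[2] flags=1010 VC?T → r2=0x71
[3] flags=1001 → (cmp)
[4] flags=1001 NE?T → r2=0x67
[5] flags=1001 MI?T → r2=0xe7

VAL = 0xe7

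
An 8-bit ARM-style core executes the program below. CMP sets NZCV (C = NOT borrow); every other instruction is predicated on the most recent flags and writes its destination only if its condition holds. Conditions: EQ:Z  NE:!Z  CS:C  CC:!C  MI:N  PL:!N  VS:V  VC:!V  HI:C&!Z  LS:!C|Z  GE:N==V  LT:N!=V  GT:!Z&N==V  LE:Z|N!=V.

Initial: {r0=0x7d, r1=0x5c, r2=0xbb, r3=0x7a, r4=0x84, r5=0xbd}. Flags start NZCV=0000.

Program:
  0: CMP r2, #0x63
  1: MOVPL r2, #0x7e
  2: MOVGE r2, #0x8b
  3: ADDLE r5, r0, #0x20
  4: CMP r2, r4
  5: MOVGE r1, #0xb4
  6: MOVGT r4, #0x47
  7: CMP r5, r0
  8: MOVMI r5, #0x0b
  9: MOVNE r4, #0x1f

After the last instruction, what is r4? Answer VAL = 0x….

VAL = 0x1f

[0] flags=0011 → (cmp)
[1] flags=0011 PL?T → r2=0x7e
[2] flags=0011 GE?F → skip
[3] flags=0011 LE?T → r5=0x9d
[4] flags=1001 → (cmp)
[5] flags=1001 GE?T → r1=0xb4
[6] flags=1001 GT?T → r4=0x47
[7] flags=0011 → (cmp)
[8] flags=0011 MI?F → skip
[9] flags=0011 NE?T → r4=0x1f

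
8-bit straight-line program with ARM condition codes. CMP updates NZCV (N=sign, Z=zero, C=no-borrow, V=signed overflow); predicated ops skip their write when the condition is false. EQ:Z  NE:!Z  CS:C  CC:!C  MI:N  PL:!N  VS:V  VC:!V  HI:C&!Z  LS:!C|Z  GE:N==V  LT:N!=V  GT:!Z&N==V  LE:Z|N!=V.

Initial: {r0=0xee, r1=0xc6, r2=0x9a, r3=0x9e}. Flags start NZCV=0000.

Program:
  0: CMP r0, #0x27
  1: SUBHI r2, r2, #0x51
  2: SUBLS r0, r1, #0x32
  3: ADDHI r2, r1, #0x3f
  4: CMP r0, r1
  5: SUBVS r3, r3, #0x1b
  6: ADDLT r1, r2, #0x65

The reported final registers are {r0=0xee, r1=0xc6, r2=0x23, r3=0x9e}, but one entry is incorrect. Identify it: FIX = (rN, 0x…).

FIX = (r2, 0x05)

0: ✓ CMP  NZCV=1010
1: ✓ SUBHI  r2←0x49
2: · SUBLS
3: ✓ ADDHI  r2←0x05
4: ✓ CMP  NZCV=0010
5: · SUBVS
6: · ADDLT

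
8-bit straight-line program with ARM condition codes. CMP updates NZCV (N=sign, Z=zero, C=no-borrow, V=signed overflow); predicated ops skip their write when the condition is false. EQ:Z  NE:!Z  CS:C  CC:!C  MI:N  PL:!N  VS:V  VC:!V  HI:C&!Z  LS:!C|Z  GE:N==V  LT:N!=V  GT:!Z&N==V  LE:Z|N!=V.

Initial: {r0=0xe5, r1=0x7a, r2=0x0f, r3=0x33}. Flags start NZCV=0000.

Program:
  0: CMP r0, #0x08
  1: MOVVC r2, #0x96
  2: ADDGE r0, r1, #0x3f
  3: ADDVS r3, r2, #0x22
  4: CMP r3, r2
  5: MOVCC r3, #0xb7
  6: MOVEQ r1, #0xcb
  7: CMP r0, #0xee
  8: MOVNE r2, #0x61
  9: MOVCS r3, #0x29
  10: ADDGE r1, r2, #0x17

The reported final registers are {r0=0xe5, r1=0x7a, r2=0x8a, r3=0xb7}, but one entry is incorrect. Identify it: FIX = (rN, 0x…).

FIX = (r2, 0x61)

[0] flags=1010 → (cmp)
[1] flags=1010 VC?T → r2=0x96
[2] flags=1010 GE?F → skip
[3] flags=1010 VS?F → skip
[4] flags=1001 → (cmp)
[5] flags=1001 CC?T → r3=0xb7
[6] flags=1001 EQ?F → skip
[7] flags=1000 → (cmp)
[8] flags=1000 NE?T → r2=0x61
[9] flags=1000 CS?F → skip
[10] flags=1000 GE?F → skip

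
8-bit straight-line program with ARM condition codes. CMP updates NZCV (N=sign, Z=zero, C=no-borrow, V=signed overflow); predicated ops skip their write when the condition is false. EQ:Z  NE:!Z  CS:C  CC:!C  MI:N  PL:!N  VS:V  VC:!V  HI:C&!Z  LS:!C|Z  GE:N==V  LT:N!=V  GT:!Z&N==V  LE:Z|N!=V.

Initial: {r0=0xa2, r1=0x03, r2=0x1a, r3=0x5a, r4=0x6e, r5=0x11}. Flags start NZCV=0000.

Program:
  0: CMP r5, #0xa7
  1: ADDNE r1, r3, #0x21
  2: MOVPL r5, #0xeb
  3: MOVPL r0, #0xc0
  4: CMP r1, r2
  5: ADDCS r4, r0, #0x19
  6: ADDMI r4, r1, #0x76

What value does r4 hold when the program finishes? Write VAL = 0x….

0: ✓ CMP  NZCV=0000
1: ✓ ADDNE  r1←0x7b
2: ✓ MOVPL  r5←0xeb
3: ✓ MOVPL  r0←0xc0
4: ✓ CMP  NZCV=0010
5: ✓ ADDCS  r4←0xd9
6: · ADDMI

VAL = 0xd9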